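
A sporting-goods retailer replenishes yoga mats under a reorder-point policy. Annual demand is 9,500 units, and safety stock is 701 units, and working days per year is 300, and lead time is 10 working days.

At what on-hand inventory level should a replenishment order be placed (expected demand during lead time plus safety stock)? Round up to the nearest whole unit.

Daily demand d = 9,500 / 300 = 31.667 units/day
Demand during lead time = 31.667 × 10 = 316.67
Reorder point = 316.67 + 701 = 1,017.67 → round up

1,018 units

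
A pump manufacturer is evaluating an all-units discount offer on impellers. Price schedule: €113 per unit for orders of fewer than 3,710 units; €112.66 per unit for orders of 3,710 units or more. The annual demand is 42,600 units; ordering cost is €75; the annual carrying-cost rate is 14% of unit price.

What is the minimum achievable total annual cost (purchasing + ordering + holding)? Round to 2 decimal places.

H₁ = 14%×€113 = €15.8200;  H₂ = 14%×€112.66 = €15.7724
EOQ₁ = √(2×42,600×75/15.8200) = 635.55  (< 3,710, feasible at tier 1)
EOQ₂ = √(2×42,600×75/15.7724) = 636.50  (< 3,710 → use Q = 3,710 at tier-2 price)
TC(tier 1 (EOQ₁), Q≈635.5) = €4,823,854.34
TC(tier 2, Q≈3,710.0) = €4,829,434.99
Minimum at tier 1 (EOQ₁): €4,823,854.34

€4,823,854.34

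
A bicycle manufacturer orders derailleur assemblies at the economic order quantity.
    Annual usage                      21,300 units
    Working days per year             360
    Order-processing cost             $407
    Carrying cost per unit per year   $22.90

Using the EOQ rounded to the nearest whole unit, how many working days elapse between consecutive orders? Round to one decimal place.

Q* = √(2·D·S / H) = √(2·21,300·407 / 22.9) = √757,126.6 ≈ 870.13 → Q = 870 units
Days between orders = 360 / (D/Q) = 360 / 24.483 ≈ 14.704

14.7 days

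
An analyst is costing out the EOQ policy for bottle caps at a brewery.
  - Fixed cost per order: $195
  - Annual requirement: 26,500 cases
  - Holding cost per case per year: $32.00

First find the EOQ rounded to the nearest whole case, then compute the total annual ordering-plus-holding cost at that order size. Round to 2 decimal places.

$18,185.71

EOQ = √(2DS/H) = √(2 × 26,500 × 195 / 32)
    = √(322,968.75) ≈ 568.30 → Q = 568 cases
Ordering: D/Q × S = 26,500/568 × $195 = $9,097.71
Holding:  Q/2 × H = 568/2 × $32 = $9,088.00
Total = $9,097.71 + $9,088.00 = $18,185.71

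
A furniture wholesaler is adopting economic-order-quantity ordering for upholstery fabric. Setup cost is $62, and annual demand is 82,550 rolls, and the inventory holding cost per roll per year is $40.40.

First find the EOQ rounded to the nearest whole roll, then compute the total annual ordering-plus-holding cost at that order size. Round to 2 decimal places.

$20,335.75

2DS/H = 2·82,550·62/40.4 = 253,371.29
EOQ = √253,371.29 ≈ 503.36 → Q = 503 rolls
Orders/yr = 82,550/503 = 164.115; ordering cost = 164.115 × $62 = $10,175.15
Average inventory = 503/2 = 251.5; holding cost = 251.5 × $40.4 = $10,160.60
Total = $10,175.15 + $10,160.60 = $20,335.75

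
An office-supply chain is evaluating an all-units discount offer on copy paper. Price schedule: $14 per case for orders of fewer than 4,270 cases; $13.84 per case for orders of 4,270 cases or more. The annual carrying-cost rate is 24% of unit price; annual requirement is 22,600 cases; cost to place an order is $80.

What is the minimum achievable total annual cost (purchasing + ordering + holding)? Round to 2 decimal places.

$319,885.65

H₁ = 24%×$14 = $3.3600;  H₂ = 24%×$13.84 = $3.3216
EOQ₁ = √(2×22,600×80/3.3600) = 1,037.40  (< 4,270, feasible at tier 1)
EOQ₂ = √(2×22,600×80/3.3216) = 1,043.38  (< 4,270 → use Q = 4,270 at tier-2 price)
TC(tier 1 (EOQ₁), Q≈1,037.4) = $319,885.65
TC(tier 2, Q≈4,270.0) = $320,299.04
Minimum at tier 1 (EOQ₁): $319,885.65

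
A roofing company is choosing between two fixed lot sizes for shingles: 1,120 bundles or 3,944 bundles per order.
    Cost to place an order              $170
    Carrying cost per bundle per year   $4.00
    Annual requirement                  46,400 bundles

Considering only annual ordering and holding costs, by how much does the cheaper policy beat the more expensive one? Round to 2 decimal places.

$605.14

For each Q, cost = (D/Q)·S + (Q/2)·H.
TC(1,120) = (46,400/1,120)×170 + (1,120/2)×4 = $9,282.86
TC(3,944) = (46,400/3,944)×170 + (3,944/2)×4 = $9,888.00
|ΔTC| = |$9,282.86 − $9,888.00| = $605.14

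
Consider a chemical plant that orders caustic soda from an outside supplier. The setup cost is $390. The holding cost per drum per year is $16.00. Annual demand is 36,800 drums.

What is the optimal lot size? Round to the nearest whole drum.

Q* = √(2·D·S / H) = √(2·36,800·390 / 16) = √1,794,000.0 ≈ 1,339.40

1,339 drums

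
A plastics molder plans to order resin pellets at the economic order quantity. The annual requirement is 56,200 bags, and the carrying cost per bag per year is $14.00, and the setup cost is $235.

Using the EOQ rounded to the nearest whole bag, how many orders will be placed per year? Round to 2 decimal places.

40.90 orders per year

Q* = √(2·D·S / H) = √(2·56,200·235 / 14) = √1,886,714.3 ≈ 1,373.58 → Q = 1,374
Orders per year = D/Q = 56,200 / 1,374 = 40.902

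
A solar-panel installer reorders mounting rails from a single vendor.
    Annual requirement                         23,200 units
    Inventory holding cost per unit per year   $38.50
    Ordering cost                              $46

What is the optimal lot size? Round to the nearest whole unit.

EOQ = √(2DS/H) = √(2 × 23,200 × 46 / 38.5)
    = √(55,438.96) ≈ 235.45

235 units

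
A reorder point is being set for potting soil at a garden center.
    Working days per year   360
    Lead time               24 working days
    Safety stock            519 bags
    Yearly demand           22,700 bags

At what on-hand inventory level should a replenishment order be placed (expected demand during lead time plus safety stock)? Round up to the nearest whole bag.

2,033 bags

Daily demand d = 22,700 / 360 = 63.056 bags/day
Demand during lead time = 63.056 × 24 = 1,513.33
Reorder point = 1,513.33 + 519 = 2,032.33 → round up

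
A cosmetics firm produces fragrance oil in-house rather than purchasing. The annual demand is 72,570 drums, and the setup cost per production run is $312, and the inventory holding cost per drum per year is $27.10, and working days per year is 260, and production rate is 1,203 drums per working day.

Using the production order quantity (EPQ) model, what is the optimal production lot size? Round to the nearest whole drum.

1,475 drums

d = 72,570/260 = 279.1154 drums/day;  effective holding cost H(1 − d/p) = 27.1·(1 − 279.1154/1203) = 20.81236
Q* = √(2DS / H_eff) = √(2·72,570·312 / 20.81236) ≈ 1,475.06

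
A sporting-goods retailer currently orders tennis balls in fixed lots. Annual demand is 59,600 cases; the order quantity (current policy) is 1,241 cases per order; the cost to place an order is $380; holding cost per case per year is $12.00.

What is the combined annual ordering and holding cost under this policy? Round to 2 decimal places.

Annual ordering cost = (D/Q)·S = (59,600/1,241) × 380 = $18,249.80
Annual holding cost  = (Q/2)·H = (1,241/2) × 12 = $7,446.00
Total = $18,249.80 + $7,446.00 = $25,695.80

$25,695.80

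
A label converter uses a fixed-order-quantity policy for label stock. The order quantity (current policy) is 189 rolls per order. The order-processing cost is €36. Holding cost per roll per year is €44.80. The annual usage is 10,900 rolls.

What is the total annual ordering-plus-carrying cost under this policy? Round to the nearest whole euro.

Ordering: D/Q × S = 10,900/189 × €36 = €2,076.19
Holding:  Q/2 × H = 189/2 × €44.8 = €4,233.60
Total = €2,076.19 + €4,233.60 = €6,309.79

€6,310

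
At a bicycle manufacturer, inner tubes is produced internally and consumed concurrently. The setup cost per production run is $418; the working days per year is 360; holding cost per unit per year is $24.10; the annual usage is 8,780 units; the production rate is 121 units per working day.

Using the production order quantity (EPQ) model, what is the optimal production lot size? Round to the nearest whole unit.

d = 8,780/360 = 24.3889 units/day;  effective holding cost H(1 − d/p) = 24.1·(1 − 24.3889/121) = 19.24238
Q* = √(2DS / H_eff) = √(2·8,780·418 / 19.24238) ≈ 617.62

618 units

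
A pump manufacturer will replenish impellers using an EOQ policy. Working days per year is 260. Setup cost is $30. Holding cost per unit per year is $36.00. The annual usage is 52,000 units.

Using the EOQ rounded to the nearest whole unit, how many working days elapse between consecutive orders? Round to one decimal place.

1.5 days

Q* = √(2·D·S / H) = √(2·52,000·30 / 36) = √86,666.7 ≈ 294.39 → Q = 294 units
Days between orders = 260 / (D/Q) = 260 / 176.871 ≈ 1.470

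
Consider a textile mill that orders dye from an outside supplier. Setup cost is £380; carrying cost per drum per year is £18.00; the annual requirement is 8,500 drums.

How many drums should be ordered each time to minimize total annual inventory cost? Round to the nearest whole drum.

599 drums

EOQ = √(2DS/H) = √(2 × 8,500 × 380 / 18)
    = √(358,888.89) ≈ 599.07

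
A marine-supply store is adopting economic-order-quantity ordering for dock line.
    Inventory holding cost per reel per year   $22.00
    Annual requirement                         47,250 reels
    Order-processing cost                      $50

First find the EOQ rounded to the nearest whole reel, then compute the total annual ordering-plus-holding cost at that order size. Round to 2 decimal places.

Optimal lot size Q* = (2 × 47,250 × $50 / $22)^½ ≈ 463.44 → Q = 463 reels
Ordering: D/Q × S = 47,250/463 × $50 = $5,102.59
Holding:  Q/2 × H = 463/2 × $22 = $5,093.00
Total = $5,102.59 + $5,093.00 = $10,195.59

$10,195.59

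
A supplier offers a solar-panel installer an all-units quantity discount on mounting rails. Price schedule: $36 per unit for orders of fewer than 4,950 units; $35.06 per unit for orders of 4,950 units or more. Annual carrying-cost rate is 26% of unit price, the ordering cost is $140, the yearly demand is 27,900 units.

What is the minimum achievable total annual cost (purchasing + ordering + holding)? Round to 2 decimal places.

H₁ = 26%×$36 = $9.3600;  H₂ = 26%×$35.06 = $9.1156
EOQ₁ = √(2×27,900×140/9.3600) = 913.57  (< 4,950, feasible at tier 1)
EOQ₂ = √(2×27,900×140/9.1156) = 925.74  (< 4,950 → use Q = 4,950 at tier-2 price)
TC(tier 1 (EOQ₁), Q≈913.6) = $1,012,951.04
TC(tier 2, Q≈4,950.0) = $1,001,524.20
Minimum at tier 2: $1,001,524.20

$1,001,524.20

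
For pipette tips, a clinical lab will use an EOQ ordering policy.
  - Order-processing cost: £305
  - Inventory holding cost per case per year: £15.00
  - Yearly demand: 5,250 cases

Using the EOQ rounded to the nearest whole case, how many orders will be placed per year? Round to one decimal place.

11.4 orders per year

Q* = √(2·D·S / H) = √(2·5,250·305 / 15) = √213,500.0 ≈ 462.06 → Q = 462
N = D/Q = 5,250/462 ≈ 11.364 orders/yr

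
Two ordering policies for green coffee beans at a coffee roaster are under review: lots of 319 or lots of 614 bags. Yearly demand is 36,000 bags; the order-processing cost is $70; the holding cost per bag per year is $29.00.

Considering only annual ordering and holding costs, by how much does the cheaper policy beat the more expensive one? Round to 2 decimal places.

$482.05

Annual cost at Q: ordering D·S/Q plus holding Q·H/2.
TC(319) = (36,000/319)×70 + (319/2)×29 = $12,525.19
TC(614) = (36,000/614)×70 + (614/2)×29 = $13,007.23
Lots of 319 are cheaper by $482.05.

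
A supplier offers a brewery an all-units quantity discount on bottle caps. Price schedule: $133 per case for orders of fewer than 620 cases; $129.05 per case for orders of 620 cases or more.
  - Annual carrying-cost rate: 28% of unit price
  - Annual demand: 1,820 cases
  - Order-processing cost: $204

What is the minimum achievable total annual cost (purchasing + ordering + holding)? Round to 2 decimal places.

$246,671.38

H₁ = 28%×$133 = $37.2400;  H₂ = 28%×$129.05 = $36.1340
EOQ₁ = √(2×1,820×204/37.2400) = 141.21  (< 620, feasible at tier 1)
EOQ₂ = √(2×1,820×204/36.1340) = 143.35  (< 620 → use Q = 620 at tier-2 price)
TC(tier 1 (EOQ₁), Q≈141.2) = $247,318.61
TC(tier 2, Q≈620.0) = $246,671.38
Minimum at tier 2: $246,671.38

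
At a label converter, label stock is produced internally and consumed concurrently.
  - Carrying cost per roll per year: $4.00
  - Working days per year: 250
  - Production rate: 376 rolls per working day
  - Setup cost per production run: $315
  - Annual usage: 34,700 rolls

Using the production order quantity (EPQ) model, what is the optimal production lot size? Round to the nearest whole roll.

2,943 rolls

d = 34,700/250 = 138.8000 rolls/day;  effective holding cost H(1 − d/p) = 4·(1 − 138.8000/376) = 2.52340
Q* = √(2DS / H_eff) = √(2·34,700·315 / 2.52340) ≈ 2,943.35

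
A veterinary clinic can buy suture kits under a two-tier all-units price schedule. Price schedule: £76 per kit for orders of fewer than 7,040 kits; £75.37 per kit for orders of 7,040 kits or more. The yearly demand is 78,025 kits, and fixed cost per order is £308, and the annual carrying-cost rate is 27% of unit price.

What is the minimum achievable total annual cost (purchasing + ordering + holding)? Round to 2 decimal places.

H₁ = 27%×£76 = £20.5200;  H₂ = 27%×£75.37 = £20.3499
EOQ₁ = √(2×78,025×308/20.5200) = 1,530.45  (< 7,040, feasible at tier 1)
EOQ₂ = √(2×78,025×308/20.3499) = 1,536.83  (< 7,040 → use Q = 7,040 at tier-2 price)
TC(tier 1 (EOQ₁), Q≈1,530.4) = £5,961,304.79
TC(tier 2, Q≈7,040.0) = £5,955,789.49
Minimum at tier 2: £5,955,789.49

£5,955,789.49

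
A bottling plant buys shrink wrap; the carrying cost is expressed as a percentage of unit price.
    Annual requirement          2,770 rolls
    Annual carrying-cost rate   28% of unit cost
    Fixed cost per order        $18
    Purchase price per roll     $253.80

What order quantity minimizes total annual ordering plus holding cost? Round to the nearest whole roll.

37 rolls

H = i·C = 0.28 × $253.8 = $71.0640 per roll-year
2DS/H = 2·2,770·18/71.064 = 1,403.24
EOQ = √1,403.24 ≈ 37.46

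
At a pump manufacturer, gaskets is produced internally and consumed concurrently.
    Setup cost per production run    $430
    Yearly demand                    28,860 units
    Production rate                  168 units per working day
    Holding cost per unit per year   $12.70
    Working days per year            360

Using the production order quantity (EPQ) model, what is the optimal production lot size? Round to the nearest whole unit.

Daily demand d = 28,860/360 = 80.167; p = 168; 1 − d/p = 0.52282
EPQ = √(2DS / (H(1 − d/p)))
    = √(2 × 28,860 × 430 / (12.7 × 0.52282)) ≈ 1,933.39

1,933 units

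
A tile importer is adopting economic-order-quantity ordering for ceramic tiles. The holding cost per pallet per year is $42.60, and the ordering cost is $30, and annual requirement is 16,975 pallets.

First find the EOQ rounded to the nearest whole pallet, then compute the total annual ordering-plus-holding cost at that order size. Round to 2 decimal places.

Q* = √(2·D·S / H) = √(2·16,975·30 / 42.6) = √23,908.5 ≈ 154.62 → Q = 155 pallets
Orders/yr = 16,975/155 = 109.516; ordering cost = 109.516 × $30 = $3,285.48
Average inventory = 155/2 = 77.5; holding cost = 77.5 × $42.6 = $3,301.50
Total = $3,285.48 + $3,301.50 = $6,586.98

$6,586.98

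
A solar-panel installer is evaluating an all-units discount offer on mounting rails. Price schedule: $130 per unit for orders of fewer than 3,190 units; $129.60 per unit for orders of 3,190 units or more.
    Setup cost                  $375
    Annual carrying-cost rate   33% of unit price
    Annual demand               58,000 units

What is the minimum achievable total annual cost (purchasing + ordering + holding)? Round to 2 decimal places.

H₁ = 33%×$130 = $42.9000;  H₂ = 33%×$129.60 = $42.7680
EOQ₁ = √(2×58,000×375/42.9000) = 1,006.97  (< 3,190, feasible at tier 1)
EOQ₂ = √(2×58,000×375/42.7680) = 1,008.52  (< 3,190 → use Q = 3,190 at tier-2 price)
TC(tier 1 (EOQ₁), Q≈1,007.0) = $7,583,198.96
TC(tier 2, Q≈3,190.0) = $7,591,833.14
Minimum at tier 1 (EOQ₁): $7,583,198.96

$7,583,198.96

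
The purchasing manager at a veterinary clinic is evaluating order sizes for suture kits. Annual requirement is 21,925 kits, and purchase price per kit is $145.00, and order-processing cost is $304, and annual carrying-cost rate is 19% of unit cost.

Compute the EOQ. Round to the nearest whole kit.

696 kits

H = i·C = 0.19 × $145 = $27.5500 per kit-year
EOQ = √(2DS/H) = √(2 × 21,925 × 304 / 27.55)
    = √(483,862.07) ≈ 695.60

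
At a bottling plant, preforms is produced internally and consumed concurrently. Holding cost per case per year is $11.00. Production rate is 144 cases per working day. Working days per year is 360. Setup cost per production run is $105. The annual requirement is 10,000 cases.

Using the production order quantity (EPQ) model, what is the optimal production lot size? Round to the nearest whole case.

Daily demand d = 10,000/360 = 27.778; p = 144; 1 − d/p = 0.80710
EPQ = √(2DS / (H(1 − d/p)))
    = √(2 × 10,000 × 105 / (11 × 0.80710)) ≈ 486.35

486 cases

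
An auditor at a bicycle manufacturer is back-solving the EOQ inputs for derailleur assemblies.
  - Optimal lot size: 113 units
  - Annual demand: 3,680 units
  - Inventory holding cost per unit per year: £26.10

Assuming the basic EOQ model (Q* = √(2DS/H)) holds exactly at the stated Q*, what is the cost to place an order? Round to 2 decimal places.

Since Q* = (2DS/H)^½, squaring gives Q*²·H = 2DS.
S = Q²H / (2D) = 113² × 26.1 / (2 × 3,680) = 45.2814

£45.28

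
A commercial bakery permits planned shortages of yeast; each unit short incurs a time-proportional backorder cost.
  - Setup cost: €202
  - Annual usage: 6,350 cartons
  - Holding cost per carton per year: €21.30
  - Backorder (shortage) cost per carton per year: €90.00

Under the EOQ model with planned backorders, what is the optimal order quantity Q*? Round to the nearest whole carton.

Basic EOQ = √(2·6,350·202/21.3) = 347.047
Backorder adjustment √((H+b)/b) = √((21.3+90)/90) = 1.1121
Q* = 347.047 × 1.1121 ≈ 385.93

386 cartons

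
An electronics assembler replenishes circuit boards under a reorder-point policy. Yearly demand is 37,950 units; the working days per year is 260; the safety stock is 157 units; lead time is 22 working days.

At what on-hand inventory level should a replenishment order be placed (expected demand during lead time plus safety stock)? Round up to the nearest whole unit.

Daily demand d = 37,950 / 260 = 145.962 units/day
Demand during lead time = 145.962 × 22 = 3,211.15
Reorder point = 3,211.15 + 157 = 3,368.15 → round up

3,369 units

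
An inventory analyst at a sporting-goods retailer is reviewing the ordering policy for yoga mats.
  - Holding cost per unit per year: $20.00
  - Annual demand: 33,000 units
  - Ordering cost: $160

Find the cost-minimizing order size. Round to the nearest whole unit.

EOQ = √(2DS/H) = √(2 × 33,000 × 160 / 20)
    = √(528,000.00) ≈ 726.64

727 units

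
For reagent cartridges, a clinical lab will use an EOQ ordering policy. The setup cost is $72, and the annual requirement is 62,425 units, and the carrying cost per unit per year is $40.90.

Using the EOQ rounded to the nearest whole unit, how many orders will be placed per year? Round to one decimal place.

133.1 orders per year

2DS/H = 2·62,425·72/40.9 = 219,784.84
EOQ = √219,784.84 ≈ 468.81 → Q = 469
N = D/Q = 62,425/469 ≈ 133.102 orders/yr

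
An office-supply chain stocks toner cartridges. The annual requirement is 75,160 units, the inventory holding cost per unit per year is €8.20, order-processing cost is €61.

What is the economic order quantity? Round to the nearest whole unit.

1,057 units

EOQ = √(2DS/H) = √(2 × 75,160 × 61 / 8.2)
    = √(1,118,234.15) ≈ 1,057.47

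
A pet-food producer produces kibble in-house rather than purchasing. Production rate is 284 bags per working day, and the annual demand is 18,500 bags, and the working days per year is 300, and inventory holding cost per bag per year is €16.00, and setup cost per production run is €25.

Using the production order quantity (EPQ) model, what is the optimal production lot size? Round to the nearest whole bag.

d = 18,500/300 = 61.6667 bags/day;  effective holding cost H(1 − d/p) = 16·(1 − 61.6667/284) = 12.52582
Q* = √(2DS / H_eff) = √(2·18,500·25 / 12.52582) ≈ 271.75

272 bags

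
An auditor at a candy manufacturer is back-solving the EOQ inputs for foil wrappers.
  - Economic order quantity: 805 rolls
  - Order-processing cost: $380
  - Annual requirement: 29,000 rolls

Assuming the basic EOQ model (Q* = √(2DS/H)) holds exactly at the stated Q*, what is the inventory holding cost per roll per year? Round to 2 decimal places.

From Q* = √(2DS/H) ⇒ Q*² = 2DS/H.
H = 2DS / Q² = 2 × 29,000 × 380 / 805² = 34.0110

$34.01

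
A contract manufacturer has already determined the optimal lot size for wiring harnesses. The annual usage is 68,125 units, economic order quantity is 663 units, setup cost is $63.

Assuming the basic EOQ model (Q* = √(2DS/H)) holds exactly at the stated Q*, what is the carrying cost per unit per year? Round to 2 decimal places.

Since Q* = (2DS/H)^½, squaring gives Q*²·H = 2DS.
H = 2DS / Q² = 2 × 68,125 × 63 / 663² = 19.5277

$19.53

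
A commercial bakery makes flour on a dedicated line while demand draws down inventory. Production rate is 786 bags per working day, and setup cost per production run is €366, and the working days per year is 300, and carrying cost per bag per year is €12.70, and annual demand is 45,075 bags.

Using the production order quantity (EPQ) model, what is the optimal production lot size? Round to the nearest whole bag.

d = 45,075/300 = 150.2500 bags/day;  effective holding cost H(1 − d/p) = 12.7·(1 − 150.2500/786) = 10.27230
Q* = √(2DS / H_eff) = √(2·45,075·366 / 10.27230) ≈ 1,792.21

1,792 bags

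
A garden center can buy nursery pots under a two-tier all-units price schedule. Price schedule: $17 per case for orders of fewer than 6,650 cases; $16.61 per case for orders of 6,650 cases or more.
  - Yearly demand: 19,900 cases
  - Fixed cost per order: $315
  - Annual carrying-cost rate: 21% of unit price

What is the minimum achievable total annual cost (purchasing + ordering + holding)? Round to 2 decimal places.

$343,079.56

H₁ = 21%×$17 = $3.5700;  H₂ = 21%×$16.61 = $3.4881
EOQ₁ = √(2×19,900×315/3.5700) = 1,873.97  (< 6,650, feasible at tier 1)
EOQ₂ = √(2×19,900×315/3.4881) = 1,895.84  (< 6,650 → use Q = 6,650 at tier-2 price)
TC(tier 1 (EOQ₁), Q≈1,874.0) = $344,990.07
TC(tier 2, Q≈6,650.0) = $343,079.56
Minimum at tier 2: $343,079.56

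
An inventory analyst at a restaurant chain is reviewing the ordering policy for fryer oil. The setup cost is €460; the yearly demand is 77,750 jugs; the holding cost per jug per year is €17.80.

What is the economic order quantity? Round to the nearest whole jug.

2,005 jugs

2DS/H = 2·77,750·460/17.8 = 4,018,539.33
EOQ = √4,018,539.33 ≈ 2,004.63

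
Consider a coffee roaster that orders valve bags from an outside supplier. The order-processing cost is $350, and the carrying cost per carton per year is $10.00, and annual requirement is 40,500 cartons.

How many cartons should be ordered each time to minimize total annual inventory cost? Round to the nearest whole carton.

2DS/H = 2·40,500·350/10 = 2,835,000.00
EOQ = √2,835,000.00 ≈ 1,683.75

1,684 cartons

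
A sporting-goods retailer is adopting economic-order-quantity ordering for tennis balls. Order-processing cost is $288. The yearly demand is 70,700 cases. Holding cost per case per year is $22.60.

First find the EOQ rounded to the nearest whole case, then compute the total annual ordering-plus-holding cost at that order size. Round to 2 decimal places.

EOQ = √(2DS/H) = √(2 × 70,700 × 288 / 22.6)
    = √(1,801,911.50) ≈ 1,342.35 → Q = 1,342 cases
Ordering: D/Q × S = 70,700/1,342 × $288 = $15,172.58
Holding:  Q/2 × H = 1,342/2 × $22.6 = $15,164.60
Total = $15,172.58 + $15,164.60 = $30,337.18

$30,337.18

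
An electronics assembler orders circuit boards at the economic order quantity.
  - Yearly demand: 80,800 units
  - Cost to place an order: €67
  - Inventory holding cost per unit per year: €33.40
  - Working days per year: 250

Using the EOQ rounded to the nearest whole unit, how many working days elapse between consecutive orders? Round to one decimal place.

Q* = √(2·D·S / H) = √(2·80,800·67 / 33.4) = √324,167.7 ≈ 569.36 → Q = 569 units
Cycle time = (working days × Q)/D = (250 × 569) / 80,800 = 1.761 days

1.8 days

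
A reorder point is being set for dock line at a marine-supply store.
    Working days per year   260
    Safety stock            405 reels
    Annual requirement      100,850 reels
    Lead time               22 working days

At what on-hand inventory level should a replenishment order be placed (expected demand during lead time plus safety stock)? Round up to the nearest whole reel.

Daily demand d = 100,850 / 260 = 387.885 reels/day
Demand during lead time = 387.885 × 22 = 8,533.46
Reorder point = 8,533.46 + 405 = 8,938.46 → round up

8,939 reels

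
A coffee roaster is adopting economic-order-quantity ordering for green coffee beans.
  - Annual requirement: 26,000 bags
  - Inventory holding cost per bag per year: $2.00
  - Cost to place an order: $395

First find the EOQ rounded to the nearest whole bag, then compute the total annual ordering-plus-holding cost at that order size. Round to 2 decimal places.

$6,409.37

Optimal lot size Q* = (2 × 26,000 × $395 / $2)^½ ≈ 3,204.68 → Q = 3,205 bags
Annual ordering cost = (D/Q)·S = (26,000/3,205) × 395 = $3,204.37
Annual holding cost  = (Q/2)·H = (3,205/2) × 2 = $3,205.00
Total = $3,204.37 + $3,205.00 = $6,409.37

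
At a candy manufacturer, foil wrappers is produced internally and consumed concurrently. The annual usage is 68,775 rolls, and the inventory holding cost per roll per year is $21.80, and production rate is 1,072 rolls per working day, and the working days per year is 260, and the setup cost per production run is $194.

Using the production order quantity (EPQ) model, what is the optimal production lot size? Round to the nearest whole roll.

1,275 rolls

Daily demand d = 68,775/260 = 264.519; p = 1072; 1 − d/p = 0.75325
EPQ = √(2DS / (H(1 − d/p)))
    = √(2 × 68,775 × 194 / (21.8 × 0.75325)) ≈ 1,274.78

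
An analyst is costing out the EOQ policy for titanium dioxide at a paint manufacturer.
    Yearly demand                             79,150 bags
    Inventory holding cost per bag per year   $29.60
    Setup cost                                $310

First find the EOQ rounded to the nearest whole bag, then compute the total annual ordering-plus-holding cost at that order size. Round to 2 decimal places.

$38,112.48

Optimal lot size Q* = (2 × 79,150 × $310 / $29.6)^½ ≈ 1,287.58 → Q = 1,288 bags
Orders/yr = 79,150/1,288 = 61.452; ordering cost = 61.452 × $310 = $19,050.08
Average inventory = 1,288/2 = 644; holding cost = 644 × $29.6 = $19,062.40
Total = $19,050.08 + $19,062.40 = $38,112.48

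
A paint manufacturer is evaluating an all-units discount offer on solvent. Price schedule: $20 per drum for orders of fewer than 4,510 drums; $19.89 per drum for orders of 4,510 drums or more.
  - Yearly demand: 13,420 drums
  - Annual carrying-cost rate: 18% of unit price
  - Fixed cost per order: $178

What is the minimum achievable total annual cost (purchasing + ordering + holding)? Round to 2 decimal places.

$272,547.18

H₁ = 18%×$20 = $3.6000;  H₂ = 18%×$19.89 = $3.5802
EOQ₁ = √(2×13,420×178/3.6000) = 1,151.99  (< 4,510, feasible at tier 1)
EOQ₂ = √(2×13,420×178/3.5802) = 1,155.17  (< 4,510 → use Q = 4,510 at tier-2 price)
TC(tier 1 (EOQ₁), Q≈1,152.0) = $272,547.18
TC(tier 2, Q≈4,510.0) = $275,526.81
Minimum at tier 1 (EOQ₁): $272,547.18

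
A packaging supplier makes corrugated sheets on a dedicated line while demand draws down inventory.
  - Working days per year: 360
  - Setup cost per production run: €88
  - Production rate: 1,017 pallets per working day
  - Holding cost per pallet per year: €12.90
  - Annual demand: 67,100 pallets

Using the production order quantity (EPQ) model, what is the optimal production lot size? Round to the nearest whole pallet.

1,059 pallets

Daily demand d = 67,100/360 = 186.389; p = 1017; 1 − d/p = 0.81673
EPQ = √(2DS / (H(1 − d/p)))
    = √(2 × 67,100 × 88 / (12.9 × 0.81673)) ≈ 1,058.73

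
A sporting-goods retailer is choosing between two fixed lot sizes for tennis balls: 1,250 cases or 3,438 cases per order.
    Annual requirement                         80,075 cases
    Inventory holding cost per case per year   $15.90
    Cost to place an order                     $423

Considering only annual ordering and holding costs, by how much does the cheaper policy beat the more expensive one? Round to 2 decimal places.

$149.38

TC(Q) = (D/Q)S + (Q/2)H
TC(1,250) = (80,075/1,250)×423 + (1,250/2)×15.9 = $37,034.88
TC(3,438) = (80,075/3,438)×423 + (3,438/2)×15.9 = $37,184.26
Lots of 1,250 are cheaper by $149.38.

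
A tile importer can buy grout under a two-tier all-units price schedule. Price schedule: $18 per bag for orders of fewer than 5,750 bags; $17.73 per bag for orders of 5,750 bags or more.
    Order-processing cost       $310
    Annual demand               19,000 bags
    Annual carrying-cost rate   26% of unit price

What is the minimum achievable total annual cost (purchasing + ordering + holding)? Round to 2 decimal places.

H₁ = 26%×$18 = $4.6800;  H₂ = 26%×$17.73 = $4.6098
EOQ₁ = √(2×19,000×310/4.6800) = 1,586.54  (< 5,750, feasible at tier 1)
EOQ₂ = √(2×19,000×310/4.6098) = 1,598.57  (< 5,750 → use Q = 5,750 at tier-2 price)
TC(tier 1 (EOQ₁), Q≈1,586.5) = $349,424.98
TC(tier 2, Q≈5,750.0) = $351,147.52
Minimum at tier 1 (EOQ₁): $349,424.98

$349,424.98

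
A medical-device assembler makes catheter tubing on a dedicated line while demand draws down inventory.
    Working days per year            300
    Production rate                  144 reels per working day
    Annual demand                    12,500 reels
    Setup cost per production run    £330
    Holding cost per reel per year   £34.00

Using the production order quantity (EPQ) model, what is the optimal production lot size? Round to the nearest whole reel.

d = 12,500/300 = 41.6667 reels/day;  effective holding cost H(1 − d/p) = 34·(1 − 41.6667/144) = 24.16204
Q* = √(2DS / H_eff) = √(2·12,500·330 / 24.16204) ≈ 584.33

584 reels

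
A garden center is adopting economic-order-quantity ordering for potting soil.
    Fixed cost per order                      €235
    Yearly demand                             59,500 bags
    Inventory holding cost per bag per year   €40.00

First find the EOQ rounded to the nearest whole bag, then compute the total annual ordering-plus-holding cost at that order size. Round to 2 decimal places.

Q* = √(2·D·S / H) = √(2·59,500·235 / 40) = √699,125.0 ≈ 836.14 → Q = 836 bags
Orders/yr = 59,500/836 = 71.172; ordering cost = 71.172 × €235 = €16,725.48
Average inventory = 836/2 = 418; holding cost = 418 × €40 = €16,720.00
Total = €16,725.48 + €16,720.00 = €33,445.48

€33,445.48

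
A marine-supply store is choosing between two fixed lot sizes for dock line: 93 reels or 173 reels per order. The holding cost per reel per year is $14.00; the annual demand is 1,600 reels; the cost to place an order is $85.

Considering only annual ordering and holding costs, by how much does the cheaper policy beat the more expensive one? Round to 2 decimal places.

Annual cost at Q: ordering D·S/Q plus holding Q·H/2.
TC(93) = (1,600/93)×85 + (93/2)×14 = $2,113.37
TC(173) = (1,600/173)×85 + (173/2)×14 = $1,997.13
Lots of 173 are cheaper by $116.24.

$116.24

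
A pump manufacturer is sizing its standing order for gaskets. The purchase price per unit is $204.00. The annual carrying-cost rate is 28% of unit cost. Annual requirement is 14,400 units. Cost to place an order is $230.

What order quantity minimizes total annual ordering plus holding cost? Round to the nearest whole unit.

H = i·C = 0.28 × $204 = $57.1200 per unit-year
Optimal lot size Q* = (2 × 14,400 × $230 / $57.12)^½ ≈ 340.54

341 units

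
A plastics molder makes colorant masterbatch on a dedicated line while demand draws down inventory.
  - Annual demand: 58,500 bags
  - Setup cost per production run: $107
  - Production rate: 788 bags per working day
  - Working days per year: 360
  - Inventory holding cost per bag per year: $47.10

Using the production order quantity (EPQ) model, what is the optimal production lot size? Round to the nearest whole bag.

579 bags

d = 58,500/360 = 162.5000 bags/day;  effective holding cost H(1 − d/p) = 47.1·(1 − 162.5000/788) = 37.38712
Q* = √(2DS / H_eff) = √(2·58,500·107 / 37.38712) ≈ 578.66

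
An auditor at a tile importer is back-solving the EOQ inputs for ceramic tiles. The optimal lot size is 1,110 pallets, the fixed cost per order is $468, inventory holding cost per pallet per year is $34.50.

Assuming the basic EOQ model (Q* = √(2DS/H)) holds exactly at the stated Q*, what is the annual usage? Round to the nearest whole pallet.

45,414 pallets per year

Since Q* = (2DS/H)^½, squaring gives Q*²·H = 2DS.
D = Q²H / (2S) = 1,110² × 34.5 / (2 × 468) = 45,413.94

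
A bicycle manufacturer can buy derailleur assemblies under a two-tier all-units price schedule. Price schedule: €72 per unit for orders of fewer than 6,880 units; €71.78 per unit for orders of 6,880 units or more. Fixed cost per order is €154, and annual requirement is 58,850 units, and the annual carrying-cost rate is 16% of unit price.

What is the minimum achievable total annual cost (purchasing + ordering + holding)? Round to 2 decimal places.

€4,251,650.23

H₁ = 16%×€72 = €11.5200;  H₂ = 16%×€71.78 = €11.4848
EOQ₁ = √(2×58,850×154/11.5200) = 1,254.36  (< 6,880, feasible at tier 1)
EOQ₂ = √(2×58,850×154/11.4848) = 1,256.28  (< 6,880 → use Q = 6,880 at tier-2 price)
TC(tier 1 (EOQ₁), Q≈1,254.4) = €4,251,650.23
TC(tier 2, Q≈6,880.0) = €4,265,077.99
Minimum at tier 1 (EOQ₁): €4,251,650.23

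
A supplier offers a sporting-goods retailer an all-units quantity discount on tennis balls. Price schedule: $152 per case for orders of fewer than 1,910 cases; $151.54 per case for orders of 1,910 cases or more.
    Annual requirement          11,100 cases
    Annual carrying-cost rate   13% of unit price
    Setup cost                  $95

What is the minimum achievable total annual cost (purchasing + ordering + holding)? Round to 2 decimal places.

H₁ = 13%×$152 = $19.7600;  H₂ = 13%×$151.54 = $19.7002
EOQ₁ = √(2×11,100×95/19.7600) = 326.70  (< 1,910, feasible at tier 1)
EOQ₂ = √(2×11,100×95/19.7002) = 327.19  (< 1,910 → use Q = 1,910 at tier-2 price)
TC(tier 1 (EOQ₁), Q≈326.7) = $1,693,655.53
TC(tier 2, Q≈1,910.0) = $1,701,459.79
Minimum at tier 1 (EOQ₁): $1,693,655.53

$1,693,655.53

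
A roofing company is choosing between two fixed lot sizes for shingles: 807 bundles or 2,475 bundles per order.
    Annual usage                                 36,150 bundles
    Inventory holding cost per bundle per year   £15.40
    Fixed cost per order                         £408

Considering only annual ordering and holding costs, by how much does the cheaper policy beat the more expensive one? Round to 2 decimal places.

£526.29

Annual cost at Q: ordering D·S/Q plus holding Q·H/2.
TC(807) = (36,150/807)×408 + (807/2)×15.4 = £24,490.48
TC(2,475) = (36,150/2,475)×408 + (2,475/2)×15.4 = £25,016.77
|ΔTC| = |£24,490.48 − £25,016.77| = £526.29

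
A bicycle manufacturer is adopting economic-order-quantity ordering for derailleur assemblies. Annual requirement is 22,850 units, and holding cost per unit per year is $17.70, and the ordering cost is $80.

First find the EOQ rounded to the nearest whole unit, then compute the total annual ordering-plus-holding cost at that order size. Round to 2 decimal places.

Optimal lot size Q* = (2 × 22,850 × $80 / $17.7)^½ ≈ 454.48 → Q = 454 units
Ordering: D/Q × S = 22,850/454 × $80 = $4,026.43
Holding:  Q/2 × H = 454/2 × $17.7 = $4,017.90
Total = $4,026.43 + $4,017.90 = $8,044.33

$8,044.33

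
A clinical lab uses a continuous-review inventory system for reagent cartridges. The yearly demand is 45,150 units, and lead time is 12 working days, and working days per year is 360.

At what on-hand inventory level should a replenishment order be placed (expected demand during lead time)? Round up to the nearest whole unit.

Daily demand d = 45,150 / 360 = 125.417 units/day
Demand during lead time = 125.417 × 12 = 1,505.00
Reorder point = 1,505.00 → round up

1,505 units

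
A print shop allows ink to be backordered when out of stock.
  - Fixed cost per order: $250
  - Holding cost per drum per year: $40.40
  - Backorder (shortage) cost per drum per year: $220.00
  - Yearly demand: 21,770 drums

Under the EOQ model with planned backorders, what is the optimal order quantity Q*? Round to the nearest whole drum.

Q* = √(2DS/H) · √((H + b)/b)
   = √(2 × 21,770 × 250 / 40.4) · √((40.4 + 220) / 220)
   = 519.067 × 1.0880 ≈ 564.72

565 drums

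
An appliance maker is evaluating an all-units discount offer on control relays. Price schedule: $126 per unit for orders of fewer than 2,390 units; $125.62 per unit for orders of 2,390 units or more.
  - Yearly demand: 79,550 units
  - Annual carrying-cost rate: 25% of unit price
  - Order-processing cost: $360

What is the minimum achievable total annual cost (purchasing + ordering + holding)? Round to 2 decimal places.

H₁ = 25%×$126 = $31.5000;  H₂ = 25%×$125.62 = $31.4050
EOQ₁ = √(2×79,550×360/31.5000) = 1,348.44  (< 2,390, feasible at tier 1)
EOQ₂ = √(2×79,550×360/31.4050) = 1,350.48  (< 2,390 → use Q = 2,390 at tier-2 price)
TC(tier 1 (EOQ₁), Q≈1,348.4) = $10,065,775.80
TC(tier 2, Q≈2,390.0) = $10,042,582.40
Minimum at tier 2: $10,042,582.40

$10,042,582.40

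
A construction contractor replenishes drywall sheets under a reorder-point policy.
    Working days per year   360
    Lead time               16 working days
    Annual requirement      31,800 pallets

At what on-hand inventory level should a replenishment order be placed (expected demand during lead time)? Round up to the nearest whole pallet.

Daily demand d = 31,800 / 360 = 88.333 pallets/day
Demand during lead time = 88.333 × 16 = 1,413.33
Reorder point = 1,413.33 → round up

1,414 pallets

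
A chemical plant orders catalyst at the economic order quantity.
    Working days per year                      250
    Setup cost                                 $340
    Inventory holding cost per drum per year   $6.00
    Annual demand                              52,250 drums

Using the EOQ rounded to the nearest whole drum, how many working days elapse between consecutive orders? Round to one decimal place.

2DS/H = 2·52,250·340/6 = 5,921,666.67
EOQ = √5,921,666.67 ≈ 2,433.45 → Q = 2,433 drums
T = Q/D × 250 days = 2,433/52,250 × 250 = 11.641 days

11.6 days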